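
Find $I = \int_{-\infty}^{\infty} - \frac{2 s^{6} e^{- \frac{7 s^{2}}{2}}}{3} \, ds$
$- \frac{10 \sqrt{14} \sqrt{\pi}}{2401}$

Consider the simpler parametrised integral
$$J(a) = \int_{-\infty}^{\infty} - \frac{2 e^{- a s^{2}}}{3} \, ds = - \frac{2 \sqrt{\pi}}{3 \sqrt{a}}.$$

Differentiating under the integral sign brings down a factor of $(-s^2)$:
$$\frac{dJ}{da} = \int_{-\infty}^{\infty} \frac{2 s^{2} e^{- a s^{2}}}{3} \, ds = \frac{\sqrt{\pi}}{3 a^{\frac{3}{2}}}.$$

Repeating $3$ times in total — each differentiation brings down another $(-s^2)$ — gives
$$\frac{d^{3}J}{da^{3}} = \int_{-\infty}^{\infty} \frac{2 s^{6} e^{- a s^{2}}}{3} \, ds = \frac{5 \sqrt{\pi}}{4 a^{\frac{7}{2}}},$$
and the integrand here is $(-1)^{3}$ times the target integrand, so $I = (-1)^{3}\,\frac{d^{3}J}{da^{3}} = - \frac{5 \sqrt{\pi}}{4 a^{\frac{7}{2}}}$.

Setting $a = \frac{7}{2}$:
$$I = - \frac{10 \sqrt{14} \sqrt{\pi}}{2401}.$$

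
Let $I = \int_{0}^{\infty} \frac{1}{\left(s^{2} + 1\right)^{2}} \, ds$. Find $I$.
$\frac{\pi}{4}$

Recall the elementary integral
$$J(a) = \int_{0}^{\infty} \frac{1}{a^{2} + s^{2}} \, ds = \frac{\pi}{2 a}.$$

Differentiating under the integral sign with respect to $a$,
$$\frac{dJ}{da} = \int_{0}^{\infty} - \frac{2 a}{\left(a^{2} + s^{2}\right)^{2}} \, ds = - \frac{\pi}{2 a^{2}},$$
so $\int_{0}^{\infty} \frac{1}{\left(a^{2} + s^{2}\right)^{2}} \, ds = \frac{\pi}{4 a^{3}}$.

Setting $a = 1$:
$$I = \frac{\pi}{4}.$$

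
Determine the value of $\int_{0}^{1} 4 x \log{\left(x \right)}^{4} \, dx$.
$3$

Begin with the known integral
$$J(a) = \int_{0}^{1} 4 x^{a} \, dx = \frac{4}{a + 1}.$$

Differentiating under the integral sign brings down a factor of $\ln x$:
$$\frac{dJ}{da} = \int_{0}^{1} 4 x^{a} \log{\left(x \right)} \, dx = - \frac{4}{\left(a + 1\right)^{2}}.$$

Repeating $4$ times in total — each differentiation brings down another $\ln x$ — gives
$$\frac{d^{4}J}{da^{4}} = \int_{0}^{1} 4 x^{a} \log{\left(x \right)}^{4} \, dx = \frac{96}{\left(a + 1\right)^{5}},$$
and the integrand here is exactly the target integrand, so $I = \frac{96}{\left(a + 1\right)^{5}}$.

Setting $a = 1$:
$$I = 3.$$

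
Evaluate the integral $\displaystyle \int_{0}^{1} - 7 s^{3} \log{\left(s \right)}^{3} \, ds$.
$\frac{21}{128}$

Start from the elementary integral
$$J(a) = \int_{0}^{1} - 7 s^{a} \, ds = - \frac{7}{a + 1}.$$

Differentiating under the integral sign brings down a factor of $\ln s$:
$$\frac{dJ}{da} = \int_{0}^{1} - 7 s^{a} \log{\left(s \right)} \, ds = \frac{7}{\left(a + 1\right)^{2}}.$$

Repeating $3$ times in total — each differentiation brings down another $\ln s$ — gives
$$\frac{d^{3}J}{da^{3}} = \int_{0}^{1} - 7 s^{a} \log{\left(s \right)}^{3} \, ds = \frac{42}{\left(a + 1\right)^{4}},$$
and the integrand here is exactly the target integrand, so $I = \frac{42}{\left(a + 1\right)^{4}}$.

Setting $a = 3$:
$$I = \frac{21}{128}.$$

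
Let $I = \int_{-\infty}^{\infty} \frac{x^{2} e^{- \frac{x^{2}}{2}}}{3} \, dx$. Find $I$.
$\frac{\sqrt{2} \sqrt{\pi}}{3}$

Start from the elementary integral
$$J(a) = \int_{-\infty}^{\infty} \frac{e^{- a x^{2}}}{3} \, dx = \frac{\sqrt{\pi}}{3 \sqrt{a}}.$$

Differentiating under the integral sign brings down a factor of $(-x^2)$:
$$\frac{dJ}{da} = \int_{-\infty}^{\infty} - \frac{x^{2} e^{- a x^{2}}}{3} \, dx = - \frac{\sqrt{\pi}}{6 a^{\frac{3}{2}}}.$$

The integral on the left is $-I$, so $I = \frac{\sqrt{\pi}}{6 a^{\frac{3}{2}}}$.

Setting $a = \frac{1}{2}$:
$$I = \frac{\sqrt{2} \sqrt{\pi}}{3}.$$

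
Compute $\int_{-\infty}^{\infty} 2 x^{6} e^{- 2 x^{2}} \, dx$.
$\frac{15 \sqrt{2} \sqrt{\pi}}{64}$

Start from the elementary integral
$$J(a) = \int_{-\infty}^{\infty} 2 e^{- a x^{2}} \, dx = \frac{2 \sqrt{\pi}}{\sqrt{a}}.$$

Differentiating under the integral sign brings down a factor of $(-x^2)$:
$$\frac{dJ}{da} = \int_{-\infty}^{\infty} - 2 x^{2} e^{- a x^{2}} \, dx = - \frac{\sqrt{\pi}}{a^{\frac{3}{2}}}.$$

Repeating $3$ times in total — each differentiation brings down another $(-x^2)$ — gives
$$\frac{d^{3}J}{da^{3}} = \int_{-\infty}^{\infty} - 2 x^{6} e^{- a x^{2}} \, dx = - \frac{15 \sqrt{\pi}}{4 a^{\frac{7}{2}}},$$
and the integrand here is $(-1)^{3}$ times the target integrand, so $I = (-1)^{3}\,\frac{d^{3}J}{da^{3}} = \frac{15 \sqrt{\pi}}{4 a^{\frac{7}{2}}}$.

Setting $a = 2$:
$$I = \frac{15 \sqrt{2} \sqrt{\pi}}{64}.$$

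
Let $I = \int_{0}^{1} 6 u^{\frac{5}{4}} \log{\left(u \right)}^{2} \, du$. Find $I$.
$\frac{256}{243}$

Begin with the known integral
$$J(a) = \int_{0}^{1} 6 u^{a} \, du = \frac{6}{a + 1}.$$

Differentiating under the integral sign brings down a factor of $\ln u$:
$$\frac{dJ}{da} = \int_{0}^{1} 6 u^{a} \log{\left(u \right)} \, du = - \frac{6}{\left(a + 1\right)^{2}}.$$

Repeating twice in total — each differentiation brings down another $\ln u$ — gives
$$\frac{d^{2}J}{da^{2}} = \int_{0}^{1} 6 u^{a} \log{\left(u \right)}^{2} \, du = \frac{12}{\left(a + 1\right)^{3}},$$
and the integrand here is exactly the target integrand, so $I = \frac{12}{\left(a + 1\right)^{3}}$.

Setting $a = \frac{5}{4}$:
$$I = \frac{256}{243}.$$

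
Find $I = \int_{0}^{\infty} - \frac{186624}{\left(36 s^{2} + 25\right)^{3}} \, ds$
$- \frac{5832 \pi}{3125}$

Begin with the known result
$$J(a) = \int_{0}^{\infty} - \frac{4}{a^{2} + s^{2}} \, ds = - \frac{2 \pi}{a}.$$

Differentiating under the integral sign with respect to $a$,
$$\frac{dJ}{da} = \int_{0}^{\infty} \frac{8 a}{\left(a^{2} + s^{2}\right)^{2}} \, ds = \frac{2 \pi}{a^{2}},$$
so $\int_{0}^{\infty} - \frac{4}{\left(a^{2} + s^{2}\right)^{2}} \, ds = - \frac{\pi}{a^{3}}$.

Repeating — each differentiation of $1/(s^2+a^2)^j$ produces $-2ja/(s^2+a^2)^{j+1}$ — and dividing through by $-2ja$ at each step yields, after $2$ differentiations in total,
$$\int_{0}^{\infty} - \frac{4}{\left(a^{2} + s^{2}\right)^{3}} \, ds = - \frac{3 \pi}{4 a^{5}}.$$

Setting $a = \frac{5}{6}$:
$$I = - \frac{5832 \pi}{3125}.$$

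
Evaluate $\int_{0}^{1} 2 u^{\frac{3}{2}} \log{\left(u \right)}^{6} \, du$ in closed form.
$\frac{36864}{15625}$

Start from the elementary integral
$$J(a) = \int_{0}^{1} 2 u^{a} \, du = \frac{2}{a + 1}.$$

Differentiating under the integral sign brings down a factor of $\ln u$:
$$\frac{dJ}{da} = \int_{0}^{1} 2 u^{a} \log{\left(u \right)} \, du = - \frac{2}{\left(a + 1\right)^{2}}.$$

Repeating $6$ times in total — each differentiation brings down another $\ln u$ — gives
$$\frac{d^{6}J}{da^{6}} = \int_{0}^{1} 2 u^{a} \log{\left(u \right)}^{6} \, du = \frac{1440}{\left(a + 1\right)^{7}},$$
and the integrand here is exactly the target integrand, so $I = \frac{1440}{\left(a + 1\right)^{7}}$.

Setting $a = \frac{3}{2}$:
$$I = \frac{36864}{15625}.$$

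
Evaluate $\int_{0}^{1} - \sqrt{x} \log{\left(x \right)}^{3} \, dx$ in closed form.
$\frac{32}{27}$

Begin with the known integral
$$J(a) = \int_{0}^{1} - x^{a} \, dx = - \frac{1}{a + 1}.$$

Differentiating under the integral sign brings down a factor of $\ln x$:
$$\frac{dJ}{da} = \int_{0}^{1} - x^{a} \log{\left(x \right)} \, dx = \frac{1}{\left(a + 1\right)^{2}}.$$

Repeating $3$ times in total — each differentiation brings down another $\ln x$ — gives
$$\frac{d^{3}J}{da^{3}} = \int_{0}^{1} - x^{a} \log{\left(x \right)}^{3} \, dx = \frac{6}{\left(a + 1\right)^{4}},$$
and the integrand here is exactly the target integrand, so $I = \frac{6}{\left(a + 1\right)^{4}}$.

Setting $a = \frac{1}{2}$:
$$I = \frac{32}{27}.$$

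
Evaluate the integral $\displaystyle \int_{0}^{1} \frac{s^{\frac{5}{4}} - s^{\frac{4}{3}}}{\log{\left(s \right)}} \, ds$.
$- \log{\left(\frac{28}{27} \right)}$

Consider the one-parameter family: let $I(a) = \int_{0}^{1} \frac{s^{\frac{5}{4}} - s^{a}}{\log{\left(s \right)}} \, ds$.

Since $\dfrac{\partial}{\partial a}\,s^{a} = s^{a} \ln s$, the $\ln s$ in the denominator cancels and
$$\frac{dI}{da} = \int_{0}^{1} -1 s^{a} \, ds = -1 \left[\frac{s^{a+1}}{a+1}\right]_0^1 = - \frac{1}{a + 1}.$$

Integrating with respect to $a$ gives $I(a) = - \log{\left(\frac{4 a}{9} + \frac{4}{9} \right)} + C$.

At $a = \frac{5}{4}$ the integrand is identically $0$, so $I(\frac{5}{4}) = 0$. The closed form gives $0$, hence $C = 0$.

Setting $a = \frac{4}{3}$:
$$I = - \log{\left(\frac{28}{27} \right)}.$$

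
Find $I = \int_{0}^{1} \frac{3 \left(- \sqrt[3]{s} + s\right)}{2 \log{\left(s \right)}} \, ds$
$\log{\left(\frac{3 \sqrt{6}}{4} \right)}$

Replace the exponent $\frac{1}{3}$ by a parameter $a$: let $I(a) = \int_{0}^{1} \frac{3 \left(s - s^{a}\right)}{2 \log{\left(s \right)}} \, ds$.

Since $\dfrac{\partial}{\partial a}\,s^{a} = s^{a} \ln s$, the $\ln s$ in the denominator cancels and
$$\frac{dI}{da} = \int_{0}^{1} - \frac{3}{2} s^{a} \, ds = - \frac{3}{2} \left[\frac{s^{a+1}}{a+1}\right]_0^1 = - \frac{3}{2 a + 2}.$$

Integrating with respect to $a$ gives $I(a) = - \frac{3 \log{\left(a + 1 \right)}}{2} + \frac{3 \log{\left(2 \right)}}{2} + C$.

At $a = 1$ the integrand is identically $0$, so $I(1) = 0$. The closed form gives $0$, hence $C = 0$.

Setting $a = \frac{1}{3}$:
$$I = \log{\left(\frac{3 \sqrt{6}}{4} \right)}.$$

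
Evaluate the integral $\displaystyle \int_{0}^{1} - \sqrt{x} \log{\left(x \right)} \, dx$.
$\frac{4}{9}$

Start from the elementary integral
$$J(a) = \int_{0}^{1} - x^{a} \, dx = - \frac{1}{a + 1}.$$

Differentiating under the integral sign brings down a factor of $\ln x$:
$$\frac{dJ}{da} = \int_{0}^{1} - x^{a} \log{\left(x \right)} \, dx = \frac{1}{\left(a + 1\right)^{2}}.$$

The integral on the left is $I$, so $I = \frac{1}{\left(a + 1\right)^{2}}$.

Setting $a = \frac{1}{2}$:
$$I = \frac{4}{9}.$$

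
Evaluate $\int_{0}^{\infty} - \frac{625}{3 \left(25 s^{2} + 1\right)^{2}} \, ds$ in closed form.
$- \frac{125 \pi}{12}$

Start from the standard arctangent integral
$$J(a) = \int_{0}^{\infty} - \frac{1}{3 \left(a^{2} + s^{2}\right)} \, ds = - \frac{\pi}{6 a}.$$

Differentiating under the integral sign with respect to $a$,
$$\frac{dJ}{da} = \int_{0}^{\infty} \frac{2 a}{3 \left(a^{2} + s^{2}\right)^{2}} \, ds = \frac{\pi}{6 a^{2}},$$
so $\int_{0}^{\infty} - \frac{1}{3 \left(a^{2} + s^{2}\right)^{2}} \, ds = - \frac{\pi}{12 a^{3}}$.

Setting $a = \frac{1}{5}$:
$$I = - \frac{125 \pi}{12}.$$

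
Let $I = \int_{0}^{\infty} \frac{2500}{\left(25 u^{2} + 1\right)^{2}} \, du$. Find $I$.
$125 \pi$

Recall the elementary integral
$$J(a) = \int_{0}^{\infty} \frac{4}{a^{2} + u^{2}} \, du = \frac{2 \pi}{a}.$$

Differentiating under the integral sign with respect to $a$,
$$\frac{dJ}{da} = \int_{0}^{\infty} - \frac{8 a}{\left(a^{2} + u^{2}\right)^{2}} \, du = - \frac{2 \pi}{a^{2}},$$
so $\int_{0}^{\infty} \frac{4}{\left(a^{2} + u^{2}\right)^{2}} \, du = \frac{\pi}{a^{3}}$.

Setting $a = \frac{1}{5}$:
$$I = 125 \pi.$$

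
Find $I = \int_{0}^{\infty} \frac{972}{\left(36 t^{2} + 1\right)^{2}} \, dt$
$\frac{81 \pi}{2}$

Recall the elementary integral
$$J(a) = \int_{0}^{\infty} \frac{3}{4 \left(a^{2} + t^{2}\right)} \, dt = \frac{3 \pi}{8 a}.$$

Differentiating under the integral sign with respect to $a$,
$$\frac{dJ}{da} = \int_{0}^{\infty} - \frac{3 a}{2 \left(a^{2} + t^{2}\right)^{2}} \, dt = - \frac{3 \pi}{8 a^{2}},$$
so $\int_{0}^{\infty} \frac{3}{4 \left(a^{2} + t^{2}\right)^{2}} \, dt = \frac{3 \pi}{16 a^{3}}$.

Setting $a = \frac{1}{6}$:
$$I = \frac{81 \pi}{2}.$$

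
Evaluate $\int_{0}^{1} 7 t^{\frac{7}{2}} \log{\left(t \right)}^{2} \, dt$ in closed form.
$\frac{112}{729}$

Begin with the known integral
$$J(a) = \int_{0}^{1} 7 t^{a} \, dt = \frac{7}{a + 1}.$$

Differentiating under the integral sign brings down a factor of $\ln t$:
$$\frac{dJ}{da} = \int_{0}^{1} 7 t^{a} \log{\left(t \right)} \, dt = - \frac{7}{\left(a + 1\right)^{2}}.$$

Repeating twice in total — each differentiation brings down another $\ln t$ — gives
$$\frac{d^{2}J}{da^{2}} = \int_{0}^{1} 7 t^{a} \log{\left(t \right)}^{2} \, dt = \frac{14}{\left(a + 1\right)^{3}},$$
and the integrand here is exactly the target integrand, so $I = \frac{14}{\left(a + 1\right)^{3}}$.

Setting $a = \frac{7}{2}$:
$$I = \frac{112}{729}.$$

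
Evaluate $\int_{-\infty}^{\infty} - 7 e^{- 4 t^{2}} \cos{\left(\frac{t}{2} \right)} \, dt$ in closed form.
$- \frac{7 \sqrt{\pi}}{2 e^{\frac{1}{64}}}$

Let $b$ denote the cosine frequency and define $I(b) = \int_{-\infty}^{\infty} - 7 e^{- 4 t^{2}} \cos{\left(b t \right)} \, dt$.

Differentiating under the integral sign,
$$I'(b) = \int_{-\infty}^{\infty} 7 t e^{- 4 t^{2}} \sin{\left(b t \right)} \, dt.$$

Integrate $\int_{-\infty}^{\infty} t \sin(b t)\, e^{- 4 t^{2}}\, dt$ by parts with $u = \sin(b t)$ and $dv = t\, e^{- 4 t^{2}}\, dt$, giving $v = - \frac{e^{- 4 t^{2}}}{8}$. The boundary term vanishes and
$$\int_{-\infty}^{\infty} t \sin(b t)\, e^{- 4 t^{2}}\, dt = \frac{b}{8} \int_{-\infty}^{\infty} \cos(b t)\, e^{- 4 t^{2}}\, dt,$$
so $I'(b) = - \frac{b}{8}\, I(b)$.

This is a separable first-order ODE; solving with the initial condition $I(0) = \int_{-\infty}^{\infty} - 7 e^{- 4 t^{2}}\,dt = - \frac{7 \sqrt{\pi}}{2}$ gives
$$I(b) = - \frac{7 \sqrt{\pi} e^{- \frac{b^{2}}{16}}}{2}.$$

Setting $b = \frac{1}{2}$:
$$I = - \frac{7 \sqrt{\pi}}{2 e^{\frac{1}{64}}}.$$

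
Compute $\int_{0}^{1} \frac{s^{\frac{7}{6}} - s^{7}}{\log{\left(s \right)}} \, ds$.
$\log{\left(\frac{13}{48} \right)}$

Consider the one-parameter family: let $I(a) = \int_{0}^{1} \frac{- s^{7} + s^{a}}{\log{\left(s \right)}} \, ds$.

Since $\dfrac{\partial}{\partial a}\,s^{a} = s^{a} \ln s$, the $\ln s$ in the denominator cancels and
$$\frac{dI}{da} = \int_{0}^{1} s^{a} \, ds = \left[\frac{s^{a+1}}{a+1}\right]_0^1 = \frac{1}{a + 1}.$$

Integrating with respect to $a$ gives $I(a) = \log{\left(\frac{a}{8} + \frac{1}{8} \right)} + C$.

At $a = 7$ the integrand is identically $0$, so $I(7) = 0$. The closed form gives $0$, hence $C = 0$.

Setting $a = \frac{7}{6}$:
$$I = \log{\left(\frac{13}{48} \right)}.$$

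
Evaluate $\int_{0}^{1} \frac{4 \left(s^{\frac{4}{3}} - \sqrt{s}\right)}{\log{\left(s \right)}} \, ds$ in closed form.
$- \log{\left(\frac{6561}{38416} \right)}$

Consider the one-parameter family: let $I(a) = \int_{0}^{1} \frac{4 \left(s^{\frac{4}{3}} - s^{a}\right)}{\log{\left(s \right)}} \, ds$.

Since $\dfrac{\partial}{\partial a}\,s^{a} = s^{a} \ln s$, the $\ln s$ in the denominator cancels and
$$\frac{dI}{da} = \int_{0}^{1} -4 s^{a} \, ds = -4 \left[\frac{s^{a+1}}{a+1}\right]_0^1 = - \frac{4}{a + 1}.$$

Integrating with respect to $a$ gives $I(a) = - \log{\left(\frac{81 \left(a + 1\right)^{4}}{2401} \right)} + C$.

At $a = \frac{4}{3}$ the integrand is identically $0$, so $I(\frac{4}{3}) = 0$. The closed form gives $0$, hence $C = 0$.

Setting $a = \frac{1}{2}$:
$$I = - \log{\left(\frac{6561}{38416} \right)}.$$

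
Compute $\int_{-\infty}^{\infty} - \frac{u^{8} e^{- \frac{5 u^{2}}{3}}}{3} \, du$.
$- \frac{567 \sqrt{15} \sqrt{\pi}}{10000}$

Begin with the known integral
$$J(a) = \int_{-\infty}^{\infty} - \frac{e^{- a u^{2}}}{3} \, du = - \frac{\sqrt{\pi}}{3 \sqrt{a}}.$$

Differentiating under the integral sign brings down a factor of $(-u^2)$:
$$\frac{dJ}{da} = \int_{-\infty}^{\infty} \frac{u^{2} e^{- a u^{2}}}{3} \, du = \frac{\sqrt{\pi}}{6 a^{\frac{3}{2}}}.$$

Repeating $4$ times in total — each differentiation brings down another $(-u^2)$ — gives
$$\frac{d^{4}J}{da^{4}} = \int_{-\infty}^{\infty} - \frac{u^{8} e^{- a u^{2}}}{3} \, du = - \frac{35 \sqrt{\pi}}{16 a^{\frac{9}{2}}},$$
and the integrand here is exactly the target integrand, so $I = - \frac{35 \sqrt{\pi}}{16 a^{\frac{9}{2}}}$.

Setting $a = \frac{5}{3}$:
$$I = - \frac{567 \sqrt{15} \sqrt{\pi}}{10000}.$$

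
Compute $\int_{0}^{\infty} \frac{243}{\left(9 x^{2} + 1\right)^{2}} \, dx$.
$\frac{81 \pi}{4}$

Begin with the known result
$$J(a) = \int_{0}^{\infty} \frac{3}{a^{2} + x^{2}} \, dx = \frac{3 \pi}{2 a}.$$

Differentiating under the integral sign with respect to $a$,
$$\frac{dJ}{da} = \int_{0}^{\infty} - \frac{6 a}{\left(a^{2} + x^{2}\right)^{2}} \, dx = - \frac{3 \pi}{2 a^{2}},$$
so $\int_{0}^{\infty} \frac{3}{\left(a^{2} + x^{2}\right)^{2}} \, dx = \frac{3 \pi}{4 a^{3}}$.

Setting $a = \frac{1}{3}$:
$$I = \frac{81 \pi}{4}.$$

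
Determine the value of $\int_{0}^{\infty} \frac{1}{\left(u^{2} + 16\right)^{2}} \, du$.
$\frac{\pi}{256}$

Start from the standard arctangent integral
$$J(a) = \int_{0}^{\infty} \frac{1}{a^{2} + u^{2}} \, du = \frac{\pi}{2 a}.$$

Differentiating under the integral sign with respect to $a$,
$$\frac{dJ}{da} = \int_{0}^{\infty} - \frac{2 a}{\left(a^{2} + u^{2}\right)^{2}} \, du = - \frac{\pi}{2 a^{2}},$$
so $\int_{0}^{\infty} \frac{1}{\left(a^{2} + u^{2}\right)^{2}} \, du = \frac{\pi}{4 a^{3}}$.

Setting $a = 4$:
$$I = \frac{\pi}{256}.$$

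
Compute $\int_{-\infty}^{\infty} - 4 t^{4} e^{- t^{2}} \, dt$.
$- 3 \sqrt{\pi}$

Begin with the known integral
$$J(a) = \int_{-\infty}^{\infty} - 4 e^{- a t^{2}} \, dt = - \frac{4 \sqrt{\pi}}{\sqrt{a}}.$$

Differentiating under the integral sign brings down a factor of $(-t^2)$:
$$\frac{dJ}{da} = \int_{-\infty}^{\infty} 4 t^{2} e^{- a t^{2}} \, dt = \frac{2 \sqrt{\pi}}{a^{\frac{3}{2}}}.$$

Repeating twice in total — each differentiation brings down another $(-t^2)$ — gives
$$\frac{d^{2}J}{da^{2}} = \int_{-\infty}^{\infty} - 4 t^{4} e^{- a t^{2}} \, dt = - \frac{3 \sqrt{\pi}}{a^{\frac{5}{2}}},$$
and the integrand here is exactly the target integrand, so $I = - \frac{3 \sqrt{\pi}}{a^{\frac{5}{2}}}$.

Setting $a = 1$:
$$I = - 3 \sqrt{\pi}.$$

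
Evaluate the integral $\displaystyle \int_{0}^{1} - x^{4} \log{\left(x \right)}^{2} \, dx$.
$- \frac{2}{125}$

Consider the simpler parametrised integral
$$J(a) = \int_{0}^{1} - x^{a} \, dx = - \frac{1}{a + 1}.$$

Differentiating under the integral sign brings down a factor of $\ln x$:
$$\frac{dJ}{da} = \int_{0}^{1} - x^{a} \log{\left(x \right)} \, dx = \frac{1}{\left(a + 1\right)^{2}}.$$

Repeating twice in total — each differentiation brings down another $\ln x$ — gives
$$\frac{d^{2}J}{da^{2}} = \int_{0}^{1} - x^{a} \log{\left(x \right)}^{2} \, dx = - \frac{2}{\left(a + 1\right)^{3}},$$
and the integrand here is exactly the target integrand, so $I = - \frac{2}{\left(a + 1\right)^{3}}$.

Setting $a = 4$:
$$I = - \frac{2}{125}.$$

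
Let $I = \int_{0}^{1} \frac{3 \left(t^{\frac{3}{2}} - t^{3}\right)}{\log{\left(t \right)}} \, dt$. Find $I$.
$\log{\left(\frac{125}{512} \right)}$

Replace the exponent $\frac{3}{2}$ by a parameter $a$: let $I(a) = \int_{0}^{1} \frac{3 \left(- t^{3} + t^{a}\right)}{\log{\left(t \right)}} \, dt$.

Since $\dfrac{\partial}{\partial a}\,t^{a} = t^{a} \ln t$, the $\ln t$ in the denominator cancels and
$$\frac{dI}{da} = \int_{0}^{1} 3 t^{a} \, dt = 3 \left[\frac{t^{a+1}}{a+1}\right]_0^1 = \frac{3}{a + 1}.$$

Integrating with respect to $a$ gives $I(a) = \log{\left(\frac{\left(a + 1\right)^{3}}{64} \right)} + C$.

At $a = 3$ the integrand is identically $0$, so $I(3) = 0$. The closed form gives $0$, hence $C = 0$.

Setting $a = \frac{3}{2}$:
$$I = \log{\left(\frac{125}{512} \right)}.$$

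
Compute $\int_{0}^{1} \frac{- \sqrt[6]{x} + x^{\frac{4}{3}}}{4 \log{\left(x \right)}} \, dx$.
$\frac{\log{\left(2 \right)}}{4}$

Replace the exponent $\frac{1}{6}$ by a parameter $a$: let $I(a) = \int_{0}^{1} \frac{x^{\frac{4}{3}} - x^{a}}{4 \log{\left(x \right)}} \, dx$.

Since $\dfrac{\partial}{\partial a}\,x^{a} = x^{a} \ln x$, the $\ln x$ in the denominator cancels and
$$\frac{dI}{da} = \int_{0}^{1} - \frac{1}{4} x^{a} \, dx = - \frac{1}{4} \left[\frac{x^{a+1}}{a+1}\right]_0^1 = - \frac{1}{4 a + 4}.$$

Integrating with respect to $a$ gives $I(a) = - \frac{\log{\left(a + 1 \right)}}{4} - \frac{\log{\left(3 \right)}}{4} + \frac{\log{\left(7 \right)}}{4} + C$.

At $a = \frac{4}{3}$ the integrand is identically $0$, so $I(\frac{4}{3}) = 0$. The closed form gives $0$, hence $C = 0$.

Setting $a = \frac{1}{6}$:
$$I = \frac{\log{\left(2 \right)}}{4}.$$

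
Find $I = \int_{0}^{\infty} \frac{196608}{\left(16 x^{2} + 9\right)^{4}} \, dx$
$\frac{2560 \pi}{729}$

Start from the standard arctangent integral
$$J(a) = \int_{0}^{\infty} \frac{3}{a^{2} + x^{2}} \, dx = \frac{3 \pi}{2 a}.$$

Differentiating under the integral sign with respect to $a$,
$$\frac{dJ}{da} = \int_{0}^{\infty} - \frac{6 a}{\left(a^{2} + x^{2}\right)^{2}} \, dx = - \frac{3 \pi}{2 a^{2}},$$
so $\int_{0}^{\infty} \frac{3}{\left(a^{2} + x^{2}\right)^{2}} \, dx = \frac{3 \pi}{4 a^{3}}$.

Repeating — each differentiation of $1/(x^2+a^2)^j$ produces $-2ja/(x^2+a^2)^{j+1}$ — and dividing through by $-2ja$ at each step yields, after $3$ differentiations in total,
$$\int_{0}^{\infty} \frac{3}{\left(a^{2} + x^{2}\right)^{4}} \, dx = \frac{15 \pi}{32 a^{7}}.$$

Setting $a = \frac{3}{4}$:
$$I = \frac{2560 \pi}{729}.$$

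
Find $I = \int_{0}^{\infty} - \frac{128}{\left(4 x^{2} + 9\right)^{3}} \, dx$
$- \frac{4 \pi}{81}$

Start from the standard arctangent integral
$$J(a) = \int_{0}^{\infty} - \frac{2}{a^{2} + x^{2}} \, dx = - \frac{\pi}{a}.$$

Differentiating under the integral sign with respect to $a$,
$$\frac{dJ}{da} = \int_{0}^{\infty} \frac{4 a}{\left(a^{2} + x^{2}\right)^{2}} \, dx = \frac{\pi}{a^{2}},$$
so $\int_{0}^{\infty} - \frac{2}{\left(a^{2} + x^{2}\right)^{2}} \, dx = - \frac{\pi}{2 a^{3}}$.

Repeating — each differentiation of $1/(x^2+a^2)^j$ produces $-2ja/(x^2+a^2)^{j+1}$ — and dividing through by $-2ja$ at each step yields, after $2$ differentiations in total,
$$\int_{0}^{\infty} - \frac{2}{\left(a^{2} + x^{2}\right)^{3}} \, dx = - \frac{3 \pi}{8 a^{5}}.$$

Setting $a = \frac{3}{2}$:
$$I = - \frac{4 \pi}{81}.$$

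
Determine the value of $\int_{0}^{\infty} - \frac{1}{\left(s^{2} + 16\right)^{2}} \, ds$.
$- \frac{\pi}{256}$

Recall the elementary integral
$$J(a) = \int_{0}^{\infty} - \frac{1}{a^{2} + s^{2}} \, ds = - \frac{\pi}{2 a}.$$

Differentiating under the integral sign with respect to $a$,
$$\frac{dJ}{da} = \int_{0}^{\infty} \frac{2 a}{\left(a^{2} + s^{2}\right)^{2}} \, ds = \frac{\pi}{2 a^{2}},$$
so $\int_{0}^{\infty} - \frac{1}{\left(a^{2} + s^{2}\right)^{2}} \, ds = - \frac{\pi}{4 a^{3}}$.

Setting $a = 4$:
$$I = - \frac{\pi}{256}.$$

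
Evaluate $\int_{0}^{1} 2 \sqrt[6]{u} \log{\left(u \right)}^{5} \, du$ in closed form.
$- \frac{11197440}{117649}$

Start from the elementary integral
$$J(a) = \int_{0}^{1} 2 u^{a} \, du = \frac{2}{a + 1}.$$

Differentiating under the integral sign brings down a factor of $\ln u$:
$$\frac{dJ}{da} = \int_{0}^{1} 2 u^{a} \log{\left(u \right)} \, du = - \frac{2}{\left(a + 1\right)^{2}}.$$

Repeating $5$ times in total — each differentiation brings down another $\ln u$ — gives
$$\frac{d^{5}J}{da^{5}} = \int_{0}^{1} 2 u^{a} \log{\left(u \right)}^{5} \, du = - \frac{240}{\left(a + 1\right)^{6}},$$
and the integrand here is exactly the target integrand, so $I = - \frac{240}{\left(a + 1\right)^{6}}$.

Setting $a = \frac{1}{6}$:
$$I = - \frac{11197440}{117649}.$$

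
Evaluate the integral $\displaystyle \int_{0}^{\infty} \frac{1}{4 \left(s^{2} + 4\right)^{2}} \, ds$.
$\frac{\pi}{128}$

Start from the standard arctangent integral
$$J(a) = \int_{0}^{\infty} \frac{1}{4 \left(a^{2} + s^{2}\right)} \, ds = \frac{\pi}{8 a}.$$

Differentiating under the integral sign with respect to $a$,
$$\frac{dJ}{da} = \int_{0}^{\infty} - \frac{a}{2 \left(a^{2} + s^{2}\right)^{2}} \, ds = - \frac{\pi}{8 a^{2}},$$
so $\int_{0}^{\infty} \frac{1}{4 \left(a^{2} + s^{2}\right)^{2}} \, ds = \frac{\pi}{16 a^{3}}$.

Setting $a = 2$:
$$I = \frac{\pi}{128}.$$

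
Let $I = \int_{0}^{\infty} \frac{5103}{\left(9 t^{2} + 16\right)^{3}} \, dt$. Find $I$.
$\frac{5103 \pi}{16384}$

Recall the elementary integral
$$J(a) = \int_{0}^{\infty} \frac{7}{a^{2} + t^{2}} \, dt = \frac{7 \pi}{2 a}.$$

Differentiating under the integral sign with respect to $a$,
$$\frac{dJ}{da} = \int_{0}^{\infty} - \frac{14 a}{\left(a^{2} + t^{2}\right)^{2}} \, dt = - \frac{7 \pi}{2 a^{2}},$$
so $\int_{0}^{\infty} \frac{7}{\left(a^{2} + t^{2}\right)^{2}} \, dt = \frac{7 \pi}{4 a^{3}}$.

Repeating — each differentiation of $1/(t^2+a^2)^j$ produces $-2ja/(t^2+a^2)^{j+1}$ — and dividing through by $-2ja$ at each step yields, after $2$ differentiations in total,
$$\int_{0}^{\infty} \frac{7}{\left(a^{2} + t^{2}\right)^{3}} \, dt = \frac{21 \pi}{16 a^{5}}.$$

Setting $a = \frac{4}{3}$:
$$I = \frac{5103 \pi}{16384}.$$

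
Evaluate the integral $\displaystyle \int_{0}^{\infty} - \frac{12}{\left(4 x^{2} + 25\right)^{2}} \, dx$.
$- \frac{3 \pi}{250}$

Begin with the known result
$$J(a) = \int_{0}^{\infty} - \frac{3}{4 \left(a^{2} + x^{2}\right)} \, dx = - \frac{3 \pi}{8 a}.$$

Differentiating under the integral sign with respect to $a$,
$$\frac{dJ}{da} = \int_{0}^{\infty} \frac{3 a}{2 \left(a^{2} + x^{2}\right)^{2}} \, dx = \frac{3 \pi}{8 a^{2}},$$
so $\int_{0}^{\infty} - \frac{3}{4 \left(a^{2} + x^{2}\right)^{2}} \, dx = - \frac{3 \pi}{16 a^{3}}$.

Setting $a = \frac{5}{2}$:
$$I = - \frac{3 \pi}{250}.$$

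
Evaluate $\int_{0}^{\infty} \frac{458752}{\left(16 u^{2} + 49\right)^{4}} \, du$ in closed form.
$\frac{2560 \pi}{117649}$

Begin with the known result
$$J(a) = \int_{0}^{\infty} \frac{7}{a^{2} + u^{2}} \, du = \frac{7 \pi}{2 a}.$$

Differentiating under the integral sign with respect to $a$,
$$\frac{dJ}{da} = \int_{0}^{\infty} - \frac{14 a}{\left(a^{2} + u^{2}\right)^{2}} \, du = - \frac{7 \pi}{2 a^{2}},$$
so $\int_{0}^{\infty} \frac{7}{\left(a^{2} + u^{2}\right)^{2}} \, du = \frac{7 \pi}{4 a^{3}}$.

Repeating — each differentiation of $1/(u^2+a^2)^j$ produces $-2ja/(u^2+a^2)^{j+1}$ — and dividing through by $-2ja$ at each step yields, after $3$ differentiations in total,
$$\int_{0}^{\infty} \frac{7}{\left(a^{2} + u^{2}\right)^{4}} \, du = \frac{35 \pi}{32 a^{7}}.$$

Setting $a = \frac{7}{4}$:
$$I = \frac{2560 \pi}{117649}.$$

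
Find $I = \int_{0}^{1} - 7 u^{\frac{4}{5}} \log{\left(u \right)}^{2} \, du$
$- \frac{1750}{729}$

Start from the elementary integral
$$J(a) = \int_{0}^{1} - 7 u^{a} \, du = - \frac{7}{a + 1}.$$

Differentiating under the integral sign brings down a factor of $\ln u$:
$$\frac{dJ}{da} = \int_{0}^{1} - 7 u^{a} \log{\left(u \right)} \, du = \frac{7}{\left(a + 1\right)^{2}}.$$

Repeating twice in total — each differentiation brings down another $\ln u$ — gives
$$\frac{d^{2}J}{da^{2}} = \int_{0}^{1} - 7 u^{a} \log{\left(u \right)}^{2} \, du = - \frac{14}{\left(a + 1\right)^{3}},$$
and the integrand here is exactly the target integrand, so $I = - \frac{14}{\left(a + 1\right)^{3}}$.

Setting $a = \frac{4}{5}$:
$$I = - \frac{1750}{729}.$$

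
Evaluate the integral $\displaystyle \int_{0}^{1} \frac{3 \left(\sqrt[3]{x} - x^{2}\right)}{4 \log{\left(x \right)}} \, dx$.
$\log{\left(\frac{2 \sqrt{6}}{9} \right)}$

Replace the exponent $\frac{1}{3}$ by a parameter $a$: let $I(a) = \int_{0}^{1} \frac{3 \left(- x^{2} + x^{a}\right)}{4 \log{\left(x \right)}} \, dx$.

Since $\dfrac{\partial}{\partial a}\,x^{a} = x^{a} \ln x$, the $\ln x$ in the denominator cancels and
$$\frac{dI}{da} = \int_{0}^{1} \frac{3}{4} x^{a} \, dx = \frac{3}{4} \left[\frac{x^{a+1}}{a+1}\right]_0^1 = \frac{3}{4 \left(a + 1\right)}.$$

Integrating with respect to $a$ gives $I(a) = \frac{3 \log{\left(a + 1 \right)}}{4} - \frac{3 \log{\left(3 \right)}}{4} + C$.

At $a = 2$ the integrand is identically $0$, so $I(2) = 0$. The closed form gives $0$, hence $C = 0$.

Setting $a = \frac{1}{3}$:
$$I = \log{\left(\frac{2 \sqrt{6}}{9} \right)}.$$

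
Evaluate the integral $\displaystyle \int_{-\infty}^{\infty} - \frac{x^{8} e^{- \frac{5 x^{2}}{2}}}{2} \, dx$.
$- \frac{21 \sqrt{10} \sqrt{\pi}}{1250}$

Start from the elementary integral
$$J(a) = \int_{-\infty}^{\infty} - \frac{e^{- a x^{2}}}{2} \, dx = - \frac{\sqrt{\pi}}{2 \sqrt{a}}.$$

Differentiating under the integral sign brings down a factor of $(-x^2)$:
$$\frac{dJ}{da} = \int_{-\infty}^{\infty} \frac{x^{2} e^{- a x^{2}}}{2} \, dx = \frac{\sqrt{\pi}}{4 a^{\frac{3}{2}}}.$$

Repeating $4$ times in total — each differentiation brings down another $(-x^2)$ — gives
$$\frac{d^{4}J}{da^{4}} = \int_{-\infty}^{\infty} - \frac{x^{8} e^{- a x^{2}}}{2} \, dx = - \frac{105 \sqrt{\pi}}{32 a^{\frac{9}{2}}},$$
and the integrand here is exactly the target integrand, so $I = - \frac{105 \sqrt{\pi}}{32 a^{\frac{9}{2}}}$.

Setting $a = \frac{5}{2}$:
$$I = - \frac{21 \sqrt{10} \sqrt{\pi}}{1250}.$$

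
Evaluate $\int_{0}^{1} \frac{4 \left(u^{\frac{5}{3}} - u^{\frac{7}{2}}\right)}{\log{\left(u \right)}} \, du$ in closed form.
$\log{\left(\frac{65536}{531441} \right)}$

Consider the one-parameter family: let $I(a) = \int_{0}^{1} \frac{4 \left(- u^{\frac{7}{2}} + u^{a}\right)}{\log{\left(u \right)}} \, du$.

Since $\dfrac{\partial}{\partial a}\,u^{a} = u^{a} \ln u$, the $\ln u$ in the denominator cancels and
$$\frac{dI}{da} = \int_{0}^{1} 4 u^{a} \, du = 4 \left[\frac{u^{a+1}}{a+1}\right]_0^1 = \frac{4}{a + 1}.$$

Integrating with respect to $a$ gives $I(a) = \log{\left(\frac{16 \left(a + 1\right)^{4}}{6561} \right)} + C$.

At $a = \frac{7}{2}$ the integrand is identically $0$, so $I(\frac{7}{2}) = 0$. The closed form gives $0$, hence $C = 0$.

Setting $a = \frac{5}{3}$:
$$I = \log{\left(\frac{65536}{531441} \right)}.$$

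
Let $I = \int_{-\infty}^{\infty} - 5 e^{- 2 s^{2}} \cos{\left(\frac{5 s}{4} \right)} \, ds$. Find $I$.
$- \frac{5 \sqrt{2} \sqrt{\pi}}{2 e^{\frac{25}{128}}}$

Let $b$ denote the cosine frequency and define $I(b) = \int_{-\infty}^{\infty} - 5 e^{- 2 s^{2}} \cos{\left(b s \right)} \, ds$.

Differentiating under the integral sign,
$$I'(b) = \int_{-\infty}^{\infty} 5 s e^{- 2 s^{2}} \sin{\left(b s \right)} \, ds.$$

Integrate $\int_{-\infty}^{\infty} s \sin(b s)\, e^{- 2 s^{2}}\, ds$ by parts with $u = \sin(b s)$ and $dv = s\, e^{- 2 s^{2}}\, ds$, giving $v = - \frac{e^{- 2 s^{2}}}{4}$. The boundary term vanishes and
$$\int_{-\infty}^{\infty} s \sin(b s)\, e^{- 2 s^{2}}\, ds = \frac{b}{4} \int_{-\infty}^{\infty} \cos(b s)\, e^{- 2 s^{2}}\, ds,$$
so $I'(b) = - \frac{b}{4}\, I(b)$.

This is a separable first-order ODE; solving with the initial condition $I(0) = \int_{-\infty}^{\infty} - 5 e^{- 2 s^{2}}\,ds = - \frac{5 \sqrt{2} \sqrt{\pi}}{2}$ gives
$$I(b) = - \frac{5 \sqrt{2} \sqrt{\pi} e^{- \frac{b^{2}}{8}}}{2}.$$

Setting $b = \frac{5}{4}$:
$$I = - \frac{5 \sqrt{2} \sqrt{\pi}}{2 e^{\frac{25}{128}}}.$$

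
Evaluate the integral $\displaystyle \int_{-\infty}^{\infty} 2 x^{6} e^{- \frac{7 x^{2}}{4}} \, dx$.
$\frac{480 \sqrt{7} \sqrt{\pi}}{2401}$

Consider the simpler parametrised integral
$$J(a) = \int_{-\infty}^{\infty} 2 e^{- a x^{2}} \, dx = \frac{2 \sqrt{\pi}}{\sqrt{a}}.$$

Differentiating under the integral sign brings down a factor of $(-x^2)$:
$$\frac{dJ}{da} = \int_{-\infty}^{\infty} - 2 x^{2} e^{- a x^{2}} \, dx = - \frac{\sqrt{\pi}}{a^{\frac{3}{2}}}.$$

Repeating $3$ times in total — each differentiation brings down another $(-x^2)$ — gives
$$\frac{d^{3}J}{da^{3}} = \int_{-\infty}^{\infty} - 2 x^{6} e^{- a x^{2}} \, dx = - \frac{15 \sqrt{\pi}}{4 a^{\frac{7}{2}}},$$
and the integrand here is $(-1)^{3}$ times the target integrand, so $I = (-1)^{3}\,\frac{d^{3}J}{da^{3}} = \frac{15 \sqrt{\pi}}{4 a^{\frac{7}{2}}}$.

Setting $a = \frac{7}{4}$:
$$I = \frac{480 \sqrt{7} \sqrt{\pi}}{2401}.$$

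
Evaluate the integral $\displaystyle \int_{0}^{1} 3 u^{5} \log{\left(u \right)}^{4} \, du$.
$\frac{1}{108}$

Begin with the known integral
$$J(a) = \int_{0}^{1} 3 u^{a} \, du = \frac{3}{a + 1}.$$

Differentiating under the integral sign brings down a factor of $\ln u$:
$$\frac{dJ}{da} = \int_{0}^{1} 3 u^{a} \log{\left(u \right)} \, du = - \frac{3}{\left(a + 1\right)^{2}}.$$

Repeating $4$ times in total — each differentiation brings down another $\ln u$ — gives
$$\frac{d^{4}J}{da^{4}} = \int_{0}^{1} 3 u^{a} \log{\left(u \right)}^{4} \, du = \frac{72}{\left(a + 1\right)^{5}},$$
and the integrand here is exactly the target integrand, so $I = \frac{72}{\left(a + 1\right)^{5}}$.

Setting $a = 5$:
$$I = \frac{1}{108}.$$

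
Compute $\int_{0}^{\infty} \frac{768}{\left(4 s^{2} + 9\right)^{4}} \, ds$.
$\frac{20 \pi}{729}$

Start from the standard arctangent integral
$$J(a) = \int_{0}^{\infty} \frac{3}{a^{2} + s^{2}} \, ds = \frac{3 \pi}{2 a}.$$

Differentiating under the integral sign with respect to $a$,
$$\frac{dJ}{da} = \int_{0}^{\infty} - \frac{6 a}{\left(a^{2} + s^{2}\right)^{2}} \, ds = - \frac{3 \pi}{2 a^{2}},$$
so $\int_{0}^{\infty} \frac{3}{\left(a^{2} + s^{2}\right)^{2}} \, ds = \frac{3 \pi}{4 a^{3}}$.

Repeating — each differentiation of $1/(s^2+a^2)^j$ produces $-2ja/(s^2+a^2)^{j+1}$ — and dividing through by $-2ja$ at each step yields, after $3$ differentiations in total,
$$\int_{0}^{\infty} \frac{3}{\left(a^{2} + s^{2}\right)^{4}} \, ds = \frac{15 \pi}{32 a^{7}}.$$

Setting $a = \frac{3}{2}$:
$$I = \frac{20 \pi}{729}.$$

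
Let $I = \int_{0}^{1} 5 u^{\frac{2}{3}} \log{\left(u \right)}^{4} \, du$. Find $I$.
$\frac{5832}{625}$

Start from the elementary integral
$$J(a) = \int_{0}^{1} 5 u^{a} \, du = \frac{5}{a + 1}.$$

Differentiating under the integral sign brings down a factor of $\ln u$:
$$\frac{dJ}{da} = \int_{0}^{1} 5 u^{a} \log{\left(u \right)} \, du = - \frac{5}{\left(a + 1\right)^{2}}.$$

Repeating $4$ times in total — each differentiation brings down another $\ln u$ — gives
$$\frac{d^{4}J}{da^{4}} = \int_{0}^{1} 5 u^{a} \log{\left(u \right)}^{4} \, du = \frac{120}{\left(a + 1\right)^{5}},$$
and the integrand here is exactly the target integrand, so $I = \frac{120}{\left(a + 1\right)^{5}}$.

Setting $a = \frac{2}{3}$:
$$I = \frac{5832}{625}.$$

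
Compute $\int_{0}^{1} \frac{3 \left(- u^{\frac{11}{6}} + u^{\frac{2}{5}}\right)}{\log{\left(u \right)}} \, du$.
$\log{\left(\frac{74088}{614125} \right)}$

Introduce a parameter $a$ in the exponent: let $I(a) = \int_{0}^{1} \frac{3 \left(- u^{\frac{11}{6}} + u^{a}\right)}{\log{\left(u \right)}} \, du$.

Since $\dfrac{\partial}{\partial a}\,u^{a} = u^{a} \ln u$, the $\ln u$ in the denominator cancels and
$$\frac{dI}{da} = \int_{0}^{1} 3 u^{a} \, du = 3 \left[\frac{u^{a+1}}{a+1}\right]_0^1 = \frac{3}{a + 1}.$$

Integrating with respect to $a$ gives $I(a) = \log{\left(\frac{216 \left(a + 1\right)^{3}}{4913} \right)} + C$.

At $a = \frac{11}{6}$ the integrand is identically $0$, so $I(\frac{11}{6}) = 0$. The closed form gives $0$, hence $C = 0$.

Setting $a = \frac{2}{5}$:
$$I = \log{\left(\frac{74088}{614125} \right)}.$$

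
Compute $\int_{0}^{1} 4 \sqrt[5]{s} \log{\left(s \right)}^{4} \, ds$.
$\frac{3125}{81}$

Consider the simpler parametrised integral
$$J(a) = \int_{0}^{1} 4 s^{a} \, ds = \frac{4}{a + 1}.$$

Differentiating under the integral sign brings down a factor of $\ln s$:
$$\frac{dJ}{da} = \int_{0}^{1} 4 s^{a} \log{\left(s \right)} \, ds = - \frac{4}{\left(a + 1\right)^{2}}.$$

Repeating $4$ times in total — each differentiation brings down another $\ln s$ — gives
$$\frac{d^{4}J}{da^{4}} = \int_{0}^{1} 4 s^{a} \log{\left(s \right)}^{4} \, ds = \frac{96}{\left(a + 1\right)^{5}},$$
and the integrand here is exactly the target integrand, so $I = \frac{96}{\left(a + 1\right)^{5}}$.

Setting $a = \frac{1}{5}$:
$$I = \frac{3125}{81}.$$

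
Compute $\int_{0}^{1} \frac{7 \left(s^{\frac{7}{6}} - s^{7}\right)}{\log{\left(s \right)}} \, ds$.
$\log{\left(\frac{62748517}{587068342272} \right)}$

Replace the exponent $\frac{7}{6}$ by a parameter $a$: let $I(a) = \int_{0}^{1} \frac{7 \left(- s^{7} + s^{a}\right)}{\log{\left(s \right)}} \, ds$.

Since $\dfrac{\partial}{\partial a}\,s^{a} = s^{a} \ln s$, the $\ln s$ in the denominator cancels and
$$\frac{dI}{da} = \int_{0}^{1} 7 s^{a} \, ds = 7 \left[\frac{s^{a+1}}{a+1}\right]_0^1 = \frac{7}{a + 1}.$$

Integrating with respect to $a$ gives $I(a) = \log{\left(\frac{\left(a + 1\right)^{7}}{2097152} \right)} + C$.

At $a = 7$ the integrand is identically $0$, so $I(7) = 0$. The closed form gives $0$, hence $C = 0$.

Setting $a = \frac{7}{6}$:
$$I = \log{\left(\frac{62748517}{587068342272} \right)}.$$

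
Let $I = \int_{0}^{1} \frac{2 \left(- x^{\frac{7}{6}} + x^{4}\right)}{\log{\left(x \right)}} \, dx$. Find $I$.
$\log{\left(\frac{900}{169} \right)}$

Replace the exponent $4$ by a parameter $a$: let $I(a) = \int_{0}^{1} \frac{2 \left(- x^{\frac{7}{6}} + x^{a}\right)}{\log{\left(x \right)}} \, dx$.

Since $\dfrac{\partial}{\partial a}\,x^{a} = x^{a} \ln x$, the $\ln x$ in the denominator cancels and
$$\frac{dI}{da} = \int_{0}^{1} 2 x^{a} \, dx = 2 \left[\frac{x^{a+1}}{a+1}\right]_0^1 = \frac{2}{a + 1}.$$

Integrating with respect to $a$ gives $I(a) = \log{\left(\frac{36 \left(a + 1\right)^{2}}{169} \right)} + C$.

At $a = \frac{7}{6}$ the integrand is identically $0$, so $I(\frac{7}{6}) = 0$. The closed form gives $0$, hence $C = 0$.

Setting $a = 4$:
$$I = \log{\left(\frac{900}{169} \right)}.$$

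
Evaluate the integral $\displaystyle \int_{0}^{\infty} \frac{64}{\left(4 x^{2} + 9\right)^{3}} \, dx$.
$\frac{2 \pi}{81}$

Start from the standard arctangent integral
$$J(a) = \int_{0}^{\infty} \frac{1}{a^{2} + x^{2}} \, dx = \frac{\pi}{2 a}.$$

Differentiating under the integral sign with respect to $a$,
$$\frac{dJ}{da} = \int_{0}^{\infty} - \frac{2 a}{\left(a^{2} + x^{2}\right)^{2}} \, dx = - \frac{\pi}{2 a^{2}},$$
so $\int_{0}^{\infty} \frac{1}{\left(a^{2} + x^{2}\right)^{2}} \, dx = \frac{\pi}{4 a^{3}}$.

Repeating — each differentiation of $1/(x^2+a^2)^j$ produces $-2ja/(x^2+a^2)^{j+1}$ — and dividing through by $-2ja$ at each step yields, after $2$ differentiations in total,
$$\int_{0}^{\infty} \frac{1}{\left(a^{2} + x^{2}\right)^{3}} \, dx = \frac{3 \pi}{16 a^{5}}.$$

Setting $a = \frac{3}{2}$:
$$I = \frac{2 \pi}{81}.$$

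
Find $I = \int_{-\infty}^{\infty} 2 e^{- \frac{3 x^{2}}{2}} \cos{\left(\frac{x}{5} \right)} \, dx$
$\frac{2 \sqrt{6} \sqrt{\pi}}{3 e^{\frac{1}{150}}}$

Treat the cosine frequency as a parameter and define $I(b) = \int_{-\infty}^{\infty} 2 e^{- \frac{3 x^{2}}{2}} \cos{\left(b x \right)} \, dx$.

Differentiating under the integral sign,
$$I'(b) = \int_{-\infty}^{\infty} - 2 x e^{- \frac{3 x^{2}}{2}} \sin{\left(b x \right)} \, dx.$$

Integrate $\int_{-\infty}^{\infty} x \sin(b x)\, e^{- \frac{3 x^{2}}{2}}\, dx$ by parts with $u = \sin(b x)$ and $dv = x\, e^{- \frac{3 x^{2}}{2}}\, dx$, giving $v = - \frac{e^{- \frac{3 x^{2}}{2}}}{3}$. The boundary term vanishes and
$$\int_{-\infty}^{\infty} x \sin(b x)\, e^{- \frac{3 x^{2}}{2}}\, dx = \frac{b}{3} \int_{-\infty}^{\infty} \cos(b x)\, e^{- \frac{3 x^{2}}{2}}\, dx,$$
so $I'(b) = - \frac{b}{3}\, I(b)$.

This is a separable first-order ODE; solving with the initial condition $I(0) = \int_{-\infty}^{\infty} 2 e^{- \frac{3 x^{2}}{2}}\,dx = \frac{2 \sqrt{6} \sqrt{\pi}}{3}$ gives
$$I(b) = \frac{2 \sqrt{6} \sqrt{\pi} e^{- \frac{b^{2}}{6}}}{3}.$$

Setting $b = \frac{1}{5}$:
$$I = \frac{2 \sqrt{6} \sqrt{\pi}}{3 e^{\frac{1}{150}}}.$$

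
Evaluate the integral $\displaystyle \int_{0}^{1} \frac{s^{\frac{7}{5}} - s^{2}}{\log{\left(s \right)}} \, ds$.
$- \log{\left(\frac{5}{4} \right)}$

Replace the exponent $2$ by a parameter $a$: let $I(a) = \int_{0}^{1} \frac{s^{\frac{7}{5}} - s^{a}}{\log{\left(s \right)}} \, ds$.

Since $\dfrac{\partial}{\partial a}\,s^{a} = s^{a} \ln s$, the $\ln s$ in the denominator cancels and
$$\frac{dI}{da} = \int_{0}^{1} -1 s^{a} \, ds = -1 \left[\frac{s^{a+1}}{a+1}\right]_0^1 = - \frac{1}{a + 1}.$$

Integrating with respect to $a$ gives $I(a) = - \log{\left(\frac{5 a}{12} + \frac{5}{12} \right)} + C$.

At $a = \frac{7}{5}$ the integrand is identically $0$, so $I(\frac{7}{5}) = 0$. The closed form gives $0$, hence $C = 0$.

Setting $a = 2$:
$$I = - \log{\left(\frac{5}{4} \right)}.$$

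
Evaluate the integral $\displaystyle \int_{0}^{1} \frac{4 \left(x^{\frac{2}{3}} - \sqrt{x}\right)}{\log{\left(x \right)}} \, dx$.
$- \log{\left(\frac{6561}{10000} \right)}$

Introduce a parameter $a$ in the exponent: let $I(a) = \int_{0}^{1} \frac{4 \left(x^{\frac{2}{3}} - x^{a}\right)}{\log{\left(x \right)}} \, dx$.

Since $\dfrac{\partial}{\partial a}\,x^{a} = x^{a} \ln x$, the $\ln x$ in the denominator cancels and
$$\frac{dI}{da} = \int_{0}^{1} -4 x^{a} \, dx = -4 \left[\frac{x^{a+1}}{a+1}\right]_0^1 = - \frac{4}{a + 1}.$$

Integrating with respect to $a$ gives $I(a) = - \log{\left(\frac{81 \left(a + 1\right)^{4}}{625} \right)} + C$.

At $a = \frac{2}{3}$ the integrand is identically $0$, so $I(\frac{2}{3}) = 0$. The closed form gives $0$, hence $C = 0$.

Setting $a = \frac{1}{2}$:
$$I = - \log{\left(\frac{6561}{10000} \right)}.$$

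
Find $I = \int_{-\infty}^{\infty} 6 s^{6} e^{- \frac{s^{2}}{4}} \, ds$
$1440 \sqrt{\pi}$

Consider the simpler parametrised integral
$$J(a) = \int_{-\infty}^{\infty} 6 e^{- a s^{2}} \, ds = \frac{6 \sqrt{\pi}}{\sqrt{a}}.$$

Differentiating under the integral sign brings down a factor of $(-s^2)$:
$$\frac{dJ}{da} = \int_{-\infty}^{\infty} - 6 s^{2} e^{- a s^{2}} \, ds = - \frac{3 \sqrt{\pi}}{a^{\frac{3}{2}}}.$$

Repeating $3$ times in total — each differentiation brings down another $(-s^2)$ — gives
$$\frac{d^{3}J}{da^{3}} = \int_{-\infty}^{\infty} - 6 s^{6} e^{- a s^{2}} \, ds = - \frac{45 \sqrt{\pi}}{4 a^{\frac{7}{2}}},$$
and the integrand here is $(-1)^{3}$ times the target integrand, so $I = (-1)^{3}\,\frac{d^{3}J}{da^{3}} = \frac{45 \sqrt{\pi}}{4 a^{\frac{7}{2}}}$.

Setting $a = \frac{1}{4}$:
$$I = 1440 \sqrt{\pi}.$$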